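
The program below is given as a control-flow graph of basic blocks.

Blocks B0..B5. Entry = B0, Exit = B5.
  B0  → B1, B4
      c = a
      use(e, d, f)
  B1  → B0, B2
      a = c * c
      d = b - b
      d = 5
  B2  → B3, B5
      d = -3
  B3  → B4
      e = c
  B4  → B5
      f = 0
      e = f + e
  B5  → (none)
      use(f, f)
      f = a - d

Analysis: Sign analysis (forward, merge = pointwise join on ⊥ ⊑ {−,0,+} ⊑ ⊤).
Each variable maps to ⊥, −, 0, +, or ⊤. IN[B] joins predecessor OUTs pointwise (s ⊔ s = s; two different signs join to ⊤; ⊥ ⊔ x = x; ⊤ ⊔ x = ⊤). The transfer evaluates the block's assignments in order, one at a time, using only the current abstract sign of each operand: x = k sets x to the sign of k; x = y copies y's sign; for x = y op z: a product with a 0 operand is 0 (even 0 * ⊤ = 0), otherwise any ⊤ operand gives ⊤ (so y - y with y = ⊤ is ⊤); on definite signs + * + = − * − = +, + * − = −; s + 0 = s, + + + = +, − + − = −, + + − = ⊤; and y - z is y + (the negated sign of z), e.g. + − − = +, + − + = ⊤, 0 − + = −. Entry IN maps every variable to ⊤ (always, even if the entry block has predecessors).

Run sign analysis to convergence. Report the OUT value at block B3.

Converged values:
  B0:  IN=(all ⊤)  OUT=(all ⊤)
  B1:  IN=(all ⊤)  OUT={d:+; rest ⊤}
  B2:  IN={d:+; rest ⊤}  OUT={d:-; rest ⊤}
  B3:  IN={d:-; rest ⊤}  OUT={d:-; rest ⊤}
  B4:  IN=(all ⊤)  OUT={f:0; rest ⊤}
  B5:  IN=(all ⊤)  OUT=(all ⊤)

Merge at B3: IN[B3] = OUT[B2] = {a: ⊤, b: ⊤, c: ⊤, d: -, e: ⊤, f: ⊤}
Applying B3's transfer function to that IN value gives OUT[B3] (row B3 above).

Answer: {a: ⊤, b: ⊤, c: ⊤, d: -, e: ⊤, f: ⊤}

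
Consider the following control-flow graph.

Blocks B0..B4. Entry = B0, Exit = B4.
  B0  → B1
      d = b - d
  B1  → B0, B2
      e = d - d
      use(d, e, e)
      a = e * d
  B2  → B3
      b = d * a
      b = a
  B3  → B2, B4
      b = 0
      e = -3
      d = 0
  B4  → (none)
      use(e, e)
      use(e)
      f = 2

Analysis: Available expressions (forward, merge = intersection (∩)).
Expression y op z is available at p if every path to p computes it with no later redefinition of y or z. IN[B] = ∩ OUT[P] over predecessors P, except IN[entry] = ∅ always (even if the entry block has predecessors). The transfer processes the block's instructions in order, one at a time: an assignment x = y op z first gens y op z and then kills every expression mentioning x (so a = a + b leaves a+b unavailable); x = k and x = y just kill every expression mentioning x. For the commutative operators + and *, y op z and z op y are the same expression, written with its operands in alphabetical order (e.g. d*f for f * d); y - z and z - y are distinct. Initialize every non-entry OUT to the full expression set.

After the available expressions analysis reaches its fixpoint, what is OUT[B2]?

Per-block solution:
  B0:  IN={}  OUT={}
  B1:  IN={}  OUT={d*e, d-d}
  B2:  IN={}  OUT={a*d}
  B3:  IN={a*d}  OUT={}
  B4:  IN={}  OUT={}

Merge at B2: IN[B2] = OUT[B1] ∩ OUT[B3] = {}
Applying B2's transfer function to that IN value gives OUT[B2] (row B2 above).

Answer: {a*d}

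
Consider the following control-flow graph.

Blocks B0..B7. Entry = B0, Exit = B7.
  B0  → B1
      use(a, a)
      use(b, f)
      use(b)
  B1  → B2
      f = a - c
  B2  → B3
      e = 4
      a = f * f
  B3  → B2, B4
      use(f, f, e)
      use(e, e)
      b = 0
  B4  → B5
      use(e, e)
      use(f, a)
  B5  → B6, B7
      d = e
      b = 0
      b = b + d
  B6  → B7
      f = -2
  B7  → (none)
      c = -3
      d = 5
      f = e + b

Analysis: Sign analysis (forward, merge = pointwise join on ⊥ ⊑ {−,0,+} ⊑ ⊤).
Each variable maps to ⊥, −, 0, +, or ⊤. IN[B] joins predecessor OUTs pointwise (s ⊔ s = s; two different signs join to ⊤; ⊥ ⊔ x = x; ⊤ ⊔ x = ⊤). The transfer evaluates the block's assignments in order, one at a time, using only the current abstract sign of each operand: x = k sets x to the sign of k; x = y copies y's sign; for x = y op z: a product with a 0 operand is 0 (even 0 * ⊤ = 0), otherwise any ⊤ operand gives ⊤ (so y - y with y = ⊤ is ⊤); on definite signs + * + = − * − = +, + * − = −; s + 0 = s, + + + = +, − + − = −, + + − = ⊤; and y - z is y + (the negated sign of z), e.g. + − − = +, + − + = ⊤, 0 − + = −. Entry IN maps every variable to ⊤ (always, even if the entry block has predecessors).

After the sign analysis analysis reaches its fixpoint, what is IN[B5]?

Fixpoint table:
  B0: | IN=(all ⊤) | OUT=(all ⊤)
  B1: | IN=(all ⊤) | OUT=(all ⊤)
  B2: | IN=(all ⊤) | OUT={e:+; rest ⊤}
  B3: | IN={e:+; rest ⊤} | OUT={b:0, e:+; rest ⊤}
  B4: | IN={b:0, e:+; rest ⊤} | OUT={b:0, e:+; rest ⊤}
  B5: | IN={b:0, e:+; rest ⊤} | OUT={b:+, d:+, e:+; rest ⊤}
  B6: | IN={b:+, d:+, e:+; rest ⊤} | OUT={b:+, d:+, e:+, f:-; rest ⊤}
  B7: | IN={b:+, d:+, e:+; rest ⊤} | OUT={b:+, c:-, d:+, e:+, f:+; rest ⊤}

Merge at B5: IN[B5] = OUT[B4] = {a: ⊤, b: 0, c: ⊤, d: ⊤, e: +, f: ⊤}

Answer: {a: ⊤, b: 0, c: ⊤, d: ⊤, e: +, f: ⊤}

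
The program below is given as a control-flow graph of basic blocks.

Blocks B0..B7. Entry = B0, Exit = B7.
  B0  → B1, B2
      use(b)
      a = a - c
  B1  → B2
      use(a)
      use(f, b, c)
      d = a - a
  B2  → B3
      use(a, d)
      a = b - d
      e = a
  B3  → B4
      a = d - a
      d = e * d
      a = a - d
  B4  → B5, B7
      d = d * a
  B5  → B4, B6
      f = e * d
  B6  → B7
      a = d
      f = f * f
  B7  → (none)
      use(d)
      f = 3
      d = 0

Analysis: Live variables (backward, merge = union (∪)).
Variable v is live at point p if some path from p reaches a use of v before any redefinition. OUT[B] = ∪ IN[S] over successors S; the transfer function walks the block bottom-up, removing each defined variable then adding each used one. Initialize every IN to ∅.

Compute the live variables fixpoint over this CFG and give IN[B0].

Answer: {a, b, c, d, f}

Derivation:
Converged values:
  B0:   IN={a, b, c, d, f}   OUT={a, b, c, d, f}
  B1:   IN={a, b, c, f}   OUT={a, b, d}
  B2:   IN={a, b, d}   OUT={a, d, e}
  B3:   IN={a, d, e}   OUT={a, d, e}
  B4:   IN={a, d, e}   OUT={a, d, e}
  B5:   IN={a, d, e}   OUT={a, d, e, f}
  B6:   IN={d, f}   OUT={d}
  B7:   IN={d}   OUT={}

Merge at B0: OUT[B0] = IN[B1] ⊔ IN[B2] = {a, b, c, d, f}
Applying B0's transfer function to that OUT value gives IN[B0] (row B0 above).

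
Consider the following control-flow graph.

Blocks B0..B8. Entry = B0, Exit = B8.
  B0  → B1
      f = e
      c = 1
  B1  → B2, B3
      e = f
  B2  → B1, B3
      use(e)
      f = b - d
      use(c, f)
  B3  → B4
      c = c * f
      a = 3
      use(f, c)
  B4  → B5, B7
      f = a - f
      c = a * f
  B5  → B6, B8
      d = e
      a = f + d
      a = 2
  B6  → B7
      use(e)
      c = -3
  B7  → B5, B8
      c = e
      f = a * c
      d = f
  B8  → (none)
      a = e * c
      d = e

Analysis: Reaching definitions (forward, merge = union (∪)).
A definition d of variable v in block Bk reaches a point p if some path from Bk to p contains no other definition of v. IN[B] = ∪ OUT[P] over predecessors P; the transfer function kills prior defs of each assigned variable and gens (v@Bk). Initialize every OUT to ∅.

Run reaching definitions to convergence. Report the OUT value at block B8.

Answer: {a@B8, c@B4, c@B7, d@B8, e@B1, f@B4, f@B7}

Derivation:
Converged values:
  B0: | IN={} | OUT={c@B0, f@B0}
  B1: | IN={c@B0, e@B1, f@B0, f@B2} | OUT={c@B0, e@B1, f@B0, f@B2}
  B2: | IN={c@B0, e@B1, f@B0, f@B2} | OUT={c@B0, e@B1, f@B2}
  B3: | IN={c@B0, e@B1, f@B0, f@B2} | OUT={a@B3, c@B3, e@B1, f@B0, f@B2}
  B4: | IN={a@B3, c@B3, e@B1, f@B0, f@B2} | OUT={a@B3, c@B4, e@B1, f@B4}
  B5: | IN={a@B3, a@B5, c@B4, c@B7, d@B7, e@B1, f@B4, f@B7} | OUT={a@B5, c@B4, c@B7, d@B5, e@B1, f@B4, f@B7}
  B6: | IN={a@B5, c@B4, c@B7, d@B5, e@B1, f@B4, f@B7} | OUT={a@B5, c@B6, d@B5, e@B1, f@B4, f@B7}
  B7: | IN={a@B3, a@B5, c@B4, c@B6, d@B5, e@B1, f@B4, f@B7} | OUT={a@B3, a@B5, c@B7, d@B7, e@B1, f@B7}
  B8: | IN={a@B3, a@B5, c@B4, c@B7, d@B5, d@B7, e@B1, f@B4, f@B7} | OUT={a@B8, c@B4, c@B7, d@B8, e@B1, f@B4, f@B7}

Merge at B8: IN[B8] = OUT[B5] ⊔ OUT[B7] = {a@B3, a@B5, c@B4, c@B7, d@B5, d@B7, e@B1, f@B4, f@B7}
Applying B8's transfer function to that IN value gives OUT[B8] (row B8 above).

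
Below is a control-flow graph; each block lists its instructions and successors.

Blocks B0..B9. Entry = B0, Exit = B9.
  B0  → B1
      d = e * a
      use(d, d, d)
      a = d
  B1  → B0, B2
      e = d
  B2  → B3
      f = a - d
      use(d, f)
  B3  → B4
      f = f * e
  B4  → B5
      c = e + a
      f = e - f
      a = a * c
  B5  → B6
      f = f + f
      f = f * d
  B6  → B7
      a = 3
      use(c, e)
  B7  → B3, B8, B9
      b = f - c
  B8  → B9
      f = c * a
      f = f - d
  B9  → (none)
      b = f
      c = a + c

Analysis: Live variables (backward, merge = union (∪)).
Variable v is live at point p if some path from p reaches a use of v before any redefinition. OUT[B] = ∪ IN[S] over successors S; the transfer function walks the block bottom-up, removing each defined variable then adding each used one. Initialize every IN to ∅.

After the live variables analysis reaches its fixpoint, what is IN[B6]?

Answer: {c, d, e, f}

Trace:
Fixpoint table:
  B0:   IN={a, e}   OUT={a, d}
  B1:   IN={a, d}   OUT={a, d, e}
  B2:   IN={a, d, e}   OUT={a, d, e, f}
  B3:   IN={a, d, e, f}   OUT={a, d, e, f}
  B4:   IN={a, d, e, f}   OUT={c, d, e, f}
  B5:   IN={c, d, e, f}   OUT={c, d, e, f}
  B6:   IN={c, d, e, f}   OUT={a, c, d, e, f}
  B7:   IN={a, c, d, e, f}   OUT={a, c, d, e, f}
  B8:   IN={a, c, d}   OUT={a, c, f}
  B9:   IN={a, c, f}   OUT={}

Merge at B6: OUT[B6] = IN[B7] = {a, c, d, e, f}
Applying B6's transfer function to that OUT value gives IN[B6] (row B6 above).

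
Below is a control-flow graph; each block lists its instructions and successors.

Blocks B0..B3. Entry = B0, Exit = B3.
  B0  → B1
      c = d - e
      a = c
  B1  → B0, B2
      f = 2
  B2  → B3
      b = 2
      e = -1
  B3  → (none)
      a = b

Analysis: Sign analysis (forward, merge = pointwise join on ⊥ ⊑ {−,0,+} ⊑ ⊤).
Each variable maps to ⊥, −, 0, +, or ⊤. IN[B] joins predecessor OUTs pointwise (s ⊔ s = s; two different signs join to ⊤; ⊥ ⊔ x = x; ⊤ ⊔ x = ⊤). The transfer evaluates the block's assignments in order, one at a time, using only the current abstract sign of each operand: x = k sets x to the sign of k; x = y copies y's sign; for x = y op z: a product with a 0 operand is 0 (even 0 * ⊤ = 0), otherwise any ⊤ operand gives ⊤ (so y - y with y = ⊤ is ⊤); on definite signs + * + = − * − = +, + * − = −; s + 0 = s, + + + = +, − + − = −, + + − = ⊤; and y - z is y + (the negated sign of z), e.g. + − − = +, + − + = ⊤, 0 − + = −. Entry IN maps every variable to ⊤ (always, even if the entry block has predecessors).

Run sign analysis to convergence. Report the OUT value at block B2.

Per-block solution:
  B0:   IN=(all ⊤)   OUT=(all ⊤)
  B1:   IN=(all ⊤)   OUT={f:+; rest ⊤}
  B2:   IN={f:+; rest ⊤}   OUT={b:+, e:-, f:+; rest ⊤}
  B3:   IN={b:+, e:-, f:+; rest ⊤}   OUT={a:+, b:+, e:-, f:+; rest ⊤}

Merge at B2: IN[B2] = OUT[B1] = {a: ⊤, b: ⊤, c: ⊤, d: ⊤, e: ⊤, f: +}
Applying B2's transfer function to that IN value gives OUT[B2] (row B2 above).

Answer: {a: ⊤, b: +, c: ⊤, d: ⊤, e: -, f: +}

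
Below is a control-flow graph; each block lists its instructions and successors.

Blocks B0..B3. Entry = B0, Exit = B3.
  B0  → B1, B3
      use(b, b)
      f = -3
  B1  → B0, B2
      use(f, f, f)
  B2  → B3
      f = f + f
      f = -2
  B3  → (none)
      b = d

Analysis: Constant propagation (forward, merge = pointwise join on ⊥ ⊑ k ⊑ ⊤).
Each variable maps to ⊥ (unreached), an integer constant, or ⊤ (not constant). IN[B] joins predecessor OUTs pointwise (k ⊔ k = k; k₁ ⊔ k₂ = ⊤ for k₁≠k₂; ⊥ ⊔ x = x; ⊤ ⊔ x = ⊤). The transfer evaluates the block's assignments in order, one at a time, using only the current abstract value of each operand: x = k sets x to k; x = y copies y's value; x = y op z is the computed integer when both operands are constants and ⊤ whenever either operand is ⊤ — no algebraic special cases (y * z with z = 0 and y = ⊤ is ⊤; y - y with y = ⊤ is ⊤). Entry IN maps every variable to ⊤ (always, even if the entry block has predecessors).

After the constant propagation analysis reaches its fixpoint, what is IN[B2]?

Fixpoint table:
  B0:  IN=(all ⊤)  OUT={f:-3; rest ⊤}
  B1:  IN={f:-3; rest ⊤}  OUT={f:-3; rest ⊤}
  B2:  IN={f:-3; rest ⊤}  OUT={f:-2; rest ⊤}
  B3:  IN=(all ⊤)  OUT=(all ⊤)

Merge at B2: IN[B2] = OUT[B1] = {a: ⊤, b: ⊤, c: ⊤, d: ⊤, e: ⊤, f: -3}

Answer: {a: ⊤, b: ⊤, c: ⊤, d: ⊤, e: ⊤, f: -3}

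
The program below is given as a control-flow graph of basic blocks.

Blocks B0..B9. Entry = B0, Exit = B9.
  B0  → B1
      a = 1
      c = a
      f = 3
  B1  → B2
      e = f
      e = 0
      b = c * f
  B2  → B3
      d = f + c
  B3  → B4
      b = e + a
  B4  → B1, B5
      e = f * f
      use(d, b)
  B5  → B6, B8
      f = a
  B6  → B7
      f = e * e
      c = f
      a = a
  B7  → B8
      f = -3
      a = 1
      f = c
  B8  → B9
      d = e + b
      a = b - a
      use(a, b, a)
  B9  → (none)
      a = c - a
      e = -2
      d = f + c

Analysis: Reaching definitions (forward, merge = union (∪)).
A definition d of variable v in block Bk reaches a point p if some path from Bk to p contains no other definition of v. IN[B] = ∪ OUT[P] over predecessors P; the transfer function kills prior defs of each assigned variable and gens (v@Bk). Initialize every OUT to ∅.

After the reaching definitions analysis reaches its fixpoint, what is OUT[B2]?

Answer: {a@B0, b@B1, c@B0, d@B2, e@B1, f@B0}

Trace:
Fixpoint table:
  B0:   IN={}   OUT={a@B0, c@B0, f@B0}
  B1:   IN={a@B0, b@B3, c@B0, d@B2, e@B4, f@B0}   OUT={a@B0, b@B1, c@B0, d@B2, e@B1, f@B0}
  B2:   IN={a@B0, b@B1, c@B0, d@B2, e@B1, f@B0}   OUT={a@B0, b@B1, c@B0, d@B2, e@B1, f@B0}
  B3:   IN={a@B0, b@B1, c@B0, d@B2, e@B1, f@B0}   OUT={a@B0, b@B3, c@B0, d@B2, e@B1, f@B0}
  B4:   IN={a@B0, b@B3, c@B0, d@B2, e@B1, f@B0}   OUT={a@B0, b@B3, c@B0, d@B2, e@B4, f@B0}
  B5:   IN={a@B0, b@B3, c@B0, d@B2, e@B4, f@B0}   OUT={a@B0, b@B3, c@B0, d@B2, e@B4, f@B5}
  B6:   IN={a@B0, b@B3, c@B0, d@B2, e@B4, f@B5}   OUT={a@B6, b@B3, c@B6, d@B2, e@B4, f@B6}
  B7:   IN={a@B6, b@B3, c@B6, d@B2, e@B4, f@B6}   OUT={a@B7, b@B3, c@B6, d@B2, e@B4, f@B7}
  B8:   IN={a@B0, a@B7, b@B3, c@B0, c@B6, d@B2, e@B4, f@B5, f@B7}   OUT={a@B8, b@B3, c@B0, c@B6, d@B8, e@B4, f@B5, f@B7}
  B9:   IN={a@B8, b@B3, c@B0, c@B6, d@B8, e@B4, f@B5, f@B7}   OUT={a@B9, b@B3, c@B0, c@B6, d@B9, e@B9, f@B5, f@B7}

Merge at B2: IN[B2] = OUT[B1] = {a@B0, b@B1, c@B0, d@B2, e@B1, f@B0}
Applying B2's transfer function to that IN value gives OUT[B2] (row B2 above).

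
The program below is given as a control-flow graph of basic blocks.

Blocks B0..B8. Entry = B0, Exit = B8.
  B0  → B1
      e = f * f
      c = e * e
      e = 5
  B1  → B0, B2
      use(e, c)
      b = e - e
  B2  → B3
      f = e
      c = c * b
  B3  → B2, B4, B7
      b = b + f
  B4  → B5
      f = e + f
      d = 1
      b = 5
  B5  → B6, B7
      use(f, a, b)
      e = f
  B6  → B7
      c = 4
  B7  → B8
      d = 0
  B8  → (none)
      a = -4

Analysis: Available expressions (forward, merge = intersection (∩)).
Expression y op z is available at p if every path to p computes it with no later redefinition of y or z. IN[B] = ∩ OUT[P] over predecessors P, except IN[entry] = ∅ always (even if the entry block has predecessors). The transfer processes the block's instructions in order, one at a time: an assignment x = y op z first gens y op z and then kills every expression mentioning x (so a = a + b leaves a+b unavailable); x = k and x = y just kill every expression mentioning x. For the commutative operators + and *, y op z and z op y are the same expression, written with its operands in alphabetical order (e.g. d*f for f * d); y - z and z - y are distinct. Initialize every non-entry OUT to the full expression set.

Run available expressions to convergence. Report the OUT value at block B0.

Answer: {f*f}

Working:
Fixpoint table:
  B0:  IN={}  OUT={f*f}
  B1:  IN={f*f}  OUT={e-e, f*f}
  B2:  IN={e-e}  OUT={e-e}
  B3:  IN={e-e}  OUT={e-e}
  B4:  IN={e-e}  OUT={e-e}
  B5:  IN={e-e}  OUT={}
  B6:  IN={}  OUT={}
  B7:  IN={}  OUT={}
  B8:  IN={}  OUT={}

Merge at B0 (entry node, so the boundary value {} is joined with the incoming edge(s)): IN[B0] = {} ∩ OUT[B1] = {}
Applying B0's transfer function to that IN value gives OUT[B0] (row B0 above).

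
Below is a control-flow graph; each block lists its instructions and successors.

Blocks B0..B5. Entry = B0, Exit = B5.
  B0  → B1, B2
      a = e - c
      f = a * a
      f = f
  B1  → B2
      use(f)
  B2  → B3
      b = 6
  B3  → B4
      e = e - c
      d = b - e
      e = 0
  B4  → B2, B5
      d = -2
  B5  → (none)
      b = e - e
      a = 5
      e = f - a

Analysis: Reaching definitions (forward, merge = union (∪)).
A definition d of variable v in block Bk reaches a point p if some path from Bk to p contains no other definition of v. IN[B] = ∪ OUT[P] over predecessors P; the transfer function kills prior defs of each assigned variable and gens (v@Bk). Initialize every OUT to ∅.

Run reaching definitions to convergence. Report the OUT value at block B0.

Answer: {a@B0, f@B0}

Working:
Fixpoint table:
  B0:  IN={}  OUT={a@B0, f@B0}
  B1:  IN={a@B0, f@B0}  OUT={a@B0, f@B0}
  B2:  IN={a@B0, b@B2, d@B4, e@B3, f@B0}  OUT={a@B0, b@B2, d@B4, e@B3, f@B0}
  B3:  IN={a@B0, b@B2, d@B4, e@B3, f@B0}  OUT={a@B0, b@B2, d@B3, e@B3, f@B0}
  B4:  IN={a@B0, b@B2, d@B3, e@B3, f@B0}  OUT={a@B0, b@B2, d@B4, e@B3, f@B0}
  B5:  IN={a@B0, b@B2, d@B4, e@B3, f@B0}  OUT={a@B5, b@B5, d@B4, e@B5, f@B0}

B0 is the boundary node: IN[B0] = {}
Applying B0's transfer function to that IN value gives OUT[B0] (row B0 above).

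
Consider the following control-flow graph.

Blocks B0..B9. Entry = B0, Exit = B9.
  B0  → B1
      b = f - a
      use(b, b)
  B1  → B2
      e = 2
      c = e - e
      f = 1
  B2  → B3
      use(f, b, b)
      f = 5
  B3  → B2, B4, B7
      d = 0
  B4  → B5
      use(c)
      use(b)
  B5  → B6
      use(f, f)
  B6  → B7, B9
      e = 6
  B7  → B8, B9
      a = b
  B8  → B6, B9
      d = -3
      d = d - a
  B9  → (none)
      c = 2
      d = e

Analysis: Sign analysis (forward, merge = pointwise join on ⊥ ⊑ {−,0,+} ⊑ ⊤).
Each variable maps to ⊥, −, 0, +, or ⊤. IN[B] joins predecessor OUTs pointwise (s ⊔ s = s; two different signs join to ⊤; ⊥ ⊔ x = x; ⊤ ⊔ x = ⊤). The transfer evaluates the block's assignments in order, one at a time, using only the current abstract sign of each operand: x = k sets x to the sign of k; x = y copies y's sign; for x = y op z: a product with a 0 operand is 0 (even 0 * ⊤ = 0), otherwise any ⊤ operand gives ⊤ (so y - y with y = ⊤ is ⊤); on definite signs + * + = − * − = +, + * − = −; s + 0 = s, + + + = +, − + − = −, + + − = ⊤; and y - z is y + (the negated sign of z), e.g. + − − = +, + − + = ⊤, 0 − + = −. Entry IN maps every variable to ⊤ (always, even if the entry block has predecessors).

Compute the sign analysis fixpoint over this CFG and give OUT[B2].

Answer: {a: ⊤, b: ⊤, c: ⊤, d: ⊤, e: +, f: +}

Derivation:
Per-block solution:
  B0:   IN=(all ⊤)   OUT=(all ⊤)
  B1:   IN=(all ⊤)   OUT={e:+, f:+; rest ⊤}
  B2:   IN={e:+, f:+; rest ⊤}   OUT={e:+, f:+; rest ⊤}
  B3:   IN={e:+, f:+; rest ⊤}   OUT={d:0, e:+, f:+; rest ⊤}
  B4:   IN={d:0, e:+, f:+; rest ⊤}   OUT={d:0, e:+, f:+; rest ⊤}
  B5:   IN={d:0, e:+, f:+; rest ⊤}   OUT={d:0, e:+, f:+; rest ⊤}
  B6:   IN={e:+, f:+; rest ⊤}   OUT={e:+, f:+; rest ⊤}
  B7:   IN={e:+, f:+; rest ⊤}   OUT={e:+, f:+; rest ⊤}
  B8:   IN={e:+, f:+; rest ⊤}   OUT={e:+, f:+; rest ⊤}
  B9:   IN={e:+, f:+; rest ⊤}   OUT={c:+, d:+, e:+, f:+; rest ⊤}

Merge at B2: IN[B2] = OUT[B1] ⊔ OUT[B3] = {a: ⊤, b: ⊤, c: ⊤, d: ⊤, e: +, f: +}
Applying B2's transfer function to that IN value gives OUT[B2] (row B2 above).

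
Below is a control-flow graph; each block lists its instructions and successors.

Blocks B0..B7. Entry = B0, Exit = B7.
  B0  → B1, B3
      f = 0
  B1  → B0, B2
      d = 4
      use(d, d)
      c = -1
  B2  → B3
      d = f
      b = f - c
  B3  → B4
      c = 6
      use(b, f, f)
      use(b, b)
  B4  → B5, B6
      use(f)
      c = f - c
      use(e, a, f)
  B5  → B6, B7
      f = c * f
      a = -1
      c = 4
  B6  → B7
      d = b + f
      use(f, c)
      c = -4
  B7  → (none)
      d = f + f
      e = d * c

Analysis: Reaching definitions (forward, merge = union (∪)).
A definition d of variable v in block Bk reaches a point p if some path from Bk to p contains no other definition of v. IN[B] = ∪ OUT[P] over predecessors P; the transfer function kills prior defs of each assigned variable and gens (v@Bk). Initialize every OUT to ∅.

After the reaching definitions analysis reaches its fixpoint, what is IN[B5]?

Answer: {b@B2, c@B4, d@B1, d@B2, f@B0}

Working:
Converged values:
  B0:  IN={c@B1, d@B1, f@B0}  OUT={c@B1, d@B1, f@B0}
  B1:  IN={c@B1, d@B1, f@B0}  OUT={c@B1, d@B1, f@B0}
  B2:  IN={c@B1, d@B1, f@B0}  OUT={b@B2, c@B1, d@B2, f@B0}
  B3:  IN={b@B2, c@B1, d@B1, d@B2, f@B0}  OUT={b@B2, c@B3, d@B1, d@B2, f@B0}
  B4:  IN={b@B2, c@B3, d@B1, d@B2, f@B0}  OUT={b@B2, c@B4, d@B1, d@B2, f@B0}
  B5:  IN={b@B2, c@B4, d@B1, d@B2, f@B0}  OUT={a@B5, b@B2, c@B5, d@B1, d@B2, f@B5}
  B6:  IN={a@B5, b@B2, c@B4, c@B5, d@B1, d@B2, f@B0, f@B5}  OUT={a@B5, b@B2, c@B6, d@B6, f@B0, f@B5}
  B7:  IN={a@B5, b@B2, c@B5, c@B6, d@B1, d@B2, d@B6, f@B0, f@B5}  OUT={a@B5, b@B2, c@B5, c@B6, d@B7, e@B7, f@B0, f@B5}

Merge at B5: IN[B5] = OUT[B4] = {b@B2, c@B4, d@B1, d@B2, f@B0}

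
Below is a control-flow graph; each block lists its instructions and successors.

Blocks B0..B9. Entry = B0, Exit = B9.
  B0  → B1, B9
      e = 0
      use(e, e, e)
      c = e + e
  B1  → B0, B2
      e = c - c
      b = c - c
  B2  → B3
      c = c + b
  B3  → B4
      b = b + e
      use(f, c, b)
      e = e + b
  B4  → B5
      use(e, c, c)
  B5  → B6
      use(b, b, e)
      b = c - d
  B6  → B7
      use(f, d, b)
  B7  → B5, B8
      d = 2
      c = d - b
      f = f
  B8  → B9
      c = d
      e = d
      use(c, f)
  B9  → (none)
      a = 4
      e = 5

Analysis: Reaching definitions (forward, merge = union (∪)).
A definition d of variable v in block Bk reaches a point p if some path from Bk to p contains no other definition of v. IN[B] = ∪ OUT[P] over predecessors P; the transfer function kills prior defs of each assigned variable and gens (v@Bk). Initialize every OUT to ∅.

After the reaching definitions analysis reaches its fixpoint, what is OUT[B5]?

Answer: {b@B5, c@B2, c@B7, d@B7, e@B3, f@B7}

Derivation:
Per-block solution:
  B0:  IN={b@B1, c@B0, e@B1}  OUT={b@B1, c@B0, e@B0}
  B1:  IN={b@B1, c@B0, e@B0}  OUT={b@B1, c@B0, e@B1}
  B2:  IN={b@B1, c@B0, e@B1}  OUT={b@B1, c@B2, e@B1}
  B3:  IN={b@B1, c@B2, e@B1}  OUT={b@B3, c@B2, e@B3}
  B4:  IN={b@B3, c@B2, e@B3}  OUT={b@B3, c@B2, e@B3}
  B5:  IN={b@B3, b@B5, c@B2, c@B7, d@B7, e@B3, f@B7}  OUT={b@B5, c@B2, c@B7, d@B7, e@B3, f@B7}
  B6:  IN={b@B5, c@B2, c@B7, d@B7, e@B3, f@B7}  OUT={b@B5, c@B2, c@B7, d@B7, e@B3, f@B7}
  B7:  IN={b@B5, c@B2, c@B7, d@B7, e@B3, f@B7}  OUT={b@B5, c@B7, d@B7, e@B3, f@B7}
  B8:  IN={b@B5, c@B7, d@B7, e@B3, f@B7}  OUT={b@B5, c@B8, d@B7, e@B8, f@B7}
  B9:  IN={b@B1, b@B5, c@B0, c@B8, d@B7, e@B0, e@B8, f@B7}  OUT={a@B9, b@B1, b@B5, c@B0, c@B8, d@B7, e@B9, f@B7}

Merge at B5: IN[B5] = OUT[B4] ⊔ OUT[B7] = {b@B3, b@B5, c@B2, c@B7, d@B7, e@B3, f@B7}
Applying B5's transfer function to that IN value gives OUT[B5] (row B5 above).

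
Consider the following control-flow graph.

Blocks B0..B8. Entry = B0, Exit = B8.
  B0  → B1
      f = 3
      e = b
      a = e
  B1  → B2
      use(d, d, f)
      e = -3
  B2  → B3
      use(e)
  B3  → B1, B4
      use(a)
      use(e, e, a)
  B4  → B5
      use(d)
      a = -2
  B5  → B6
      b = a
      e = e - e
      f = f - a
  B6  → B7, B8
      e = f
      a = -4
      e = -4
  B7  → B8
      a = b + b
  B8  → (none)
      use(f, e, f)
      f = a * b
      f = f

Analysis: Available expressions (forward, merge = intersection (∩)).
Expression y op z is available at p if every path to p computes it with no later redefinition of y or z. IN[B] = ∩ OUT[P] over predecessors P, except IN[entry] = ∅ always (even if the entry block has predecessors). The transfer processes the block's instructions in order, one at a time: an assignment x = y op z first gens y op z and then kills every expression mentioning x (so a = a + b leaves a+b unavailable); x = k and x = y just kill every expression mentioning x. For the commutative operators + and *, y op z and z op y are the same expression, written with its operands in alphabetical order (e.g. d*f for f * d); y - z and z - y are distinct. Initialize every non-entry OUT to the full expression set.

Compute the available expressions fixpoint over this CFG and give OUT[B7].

Fixpoint table:
  B0:  IN={}  OUT={}
  B1:  IN={}  OUT={}
  B2:  IN={}  OUT={}
  B3:  IN={}  OUT={}
  B4:  IN={}  OUT={}
  B5:  IN={}  OUT={}
  B6:  IN={}  OUT={}
  B7:  IN={}  OUT={b+b}
  B8:  IN={}  OUT={a*b}

Merge at B7: IN[B7] = OUT[B6] = {}
Applying B7's transfer function to that IN value gives OUT[B7] (row B7 above).

Answer: {b+b}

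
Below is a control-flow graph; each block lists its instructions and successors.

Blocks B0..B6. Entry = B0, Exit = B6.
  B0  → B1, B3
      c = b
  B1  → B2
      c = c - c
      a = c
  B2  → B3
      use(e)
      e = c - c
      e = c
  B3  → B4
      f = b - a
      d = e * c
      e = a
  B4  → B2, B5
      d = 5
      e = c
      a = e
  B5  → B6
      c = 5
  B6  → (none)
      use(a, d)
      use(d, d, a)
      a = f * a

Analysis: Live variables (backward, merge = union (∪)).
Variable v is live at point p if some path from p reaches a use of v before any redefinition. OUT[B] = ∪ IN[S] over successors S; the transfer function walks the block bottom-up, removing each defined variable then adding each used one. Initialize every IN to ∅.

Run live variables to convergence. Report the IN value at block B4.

Fixpoint table:
  B0:   IN={a, b, e}   OUT={a, b, c, e}
  B1:   IN={b, c, e}   OUT={a, b, c, e}
  B2:   IN={a, b, c, e}   OUT={a, b, c, e}
  B3:   IN={a, b, c, e}   OUT={b, c, f}
  B4:   IN={b, c, f}   OUT={a, b, c, d, e, f}
  B5:   IN={a, d, f}   OUT={a, d, f}
  B6:   IN={a, d, f}   OUT={}

Merge at B4: OUT[B4] = IN[B2] ⊔ IN[B5] = {a, b, c, d, e, f}
Applying B4's transfer function to that OUT value gives IN[B4] (row B4 above).

Answer: {b, c, f}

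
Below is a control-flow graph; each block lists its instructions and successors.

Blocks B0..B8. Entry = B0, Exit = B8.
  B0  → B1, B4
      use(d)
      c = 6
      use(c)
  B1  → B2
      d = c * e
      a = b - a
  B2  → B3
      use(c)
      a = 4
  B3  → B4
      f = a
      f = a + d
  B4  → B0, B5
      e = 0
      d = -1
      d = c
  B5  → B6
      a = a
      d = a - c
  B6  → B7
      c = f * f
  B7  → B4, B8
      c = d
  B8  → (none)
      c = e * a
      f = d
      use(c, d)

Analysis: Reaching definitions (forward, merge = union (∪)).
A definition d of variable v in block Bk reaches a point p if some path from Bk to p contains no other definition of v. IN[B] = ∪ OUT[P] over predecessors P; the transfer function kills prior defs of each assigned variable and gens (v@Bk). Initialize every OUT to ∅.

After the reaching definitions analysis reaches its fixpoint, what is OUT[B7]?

Converged values:
  B0:   IN={a@B2, a@B5, c@B0, c@B7, d@B4, e@B4, f@B3}   OUT={a@B2, a@B5, c@B0, d@B4, e@B4, f@B3}
  B1:   IN={a@B2, a@B5, c@B0, d@B4, e@B4, f@B3}   OUT={a@B1, c@B0, d@B1, e@B4, f@B3}
  B2:   IN={a@B1, c@B0, d@B1, e@B4, f@B3}   OUT={a@B2, c@B0, d@B1, e@B4, f@B3}
  B3:   IN={a@B2, c@B0, d@B1, e@B4, f@B3}   OUT={a@B2, c@B0, d@B1, e@B4, f@B3}
  B4:   IN={a@B2, a@B5, c@B0, c@B7, d@B1, d@B4, d@B5, e@B4, f@B3}   OUT={a@B2, a@B5, c@B0, c@B7, d@B4, e@B4, f@B3}
  B5:   IN={a@B2, a@B5, c@B0, c@B7, d@B4, e@B4, f@B3}   OUT={a@B5, c@B0, c@B7, d@B5, e@B4, f@B3}
  B6:   IN={a@B5, c@B0, c@B7, d@B5, e@B4, f@B3}   OUT={a@B5, c@B6, d@B5, e@B4, f@B3}
  B7:   IN={a@B5, c@B6, d@B5, e@B4, f@B3}   OUT={a@B5, c@B7, d@B5, e@B4, f@B3}
  B8:   IN={a@B5, c@B7, d@B5, e@B4, f@B3}   OUT={a@B5, c@B8, d@B5, e@B4, f@B8}

Merge at B7: IN[B7] = OUT[B6] = {a@B5, c@B6, d@B5, e@B4, f@B3}
Applying B7's transfer function to that IN value gives OUT[B7] (row B7 above).

Answer: {a@B5, c@B7, d@B5, e@B4, f@B3}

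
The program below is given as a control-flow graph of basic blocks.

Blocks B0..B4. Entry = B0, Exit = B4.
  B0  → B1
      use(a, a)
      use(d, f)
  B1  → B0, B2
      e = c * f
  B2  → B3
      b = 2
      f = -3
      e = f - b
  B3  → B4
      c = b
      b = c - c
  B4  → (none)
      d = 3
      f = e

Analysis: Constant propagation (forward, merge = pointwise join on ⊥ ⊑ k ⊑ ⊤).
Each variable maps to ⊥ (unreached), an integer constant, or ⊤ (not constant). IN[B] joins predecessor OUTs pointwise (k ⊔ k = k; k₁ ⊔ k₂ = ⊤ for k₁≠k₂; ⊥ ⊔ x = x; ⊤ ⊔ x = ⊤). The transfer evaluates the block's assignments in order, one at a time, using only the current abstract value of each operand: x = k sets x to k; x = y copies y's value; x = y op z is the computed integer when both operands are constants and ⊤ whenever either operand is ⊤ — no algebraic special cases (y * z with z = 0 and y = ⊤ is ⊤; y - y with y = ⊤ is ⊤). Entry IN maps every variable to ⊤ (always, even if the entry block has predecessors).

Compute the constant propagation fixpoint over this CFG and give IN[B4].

Answer: {a: ⊤, b: 0, c: 2, d: ⊤, e: -5, f: -3}

Working:
Per-block solution:
  B0:  IN=(all ⊤)  OUT=(all ⊤)
  B1:  IN=(all ⊤)  OUT=(all ⊤)
  B2:  IN=(all ⊤)  OUT={b:2, e:-5, f:-3; rest ⊤}
  B3:  IN={b:2, e:-5, f:-3; rest ⊤}  OUT={b:0, c:2, e:-5, f:-3; rest ⊤}
  B4:  IN={b:0, c:2, e:-5, f:-3; rest ⊤}  OUT={b:0, c:2, d:3, e:-5, f:-5; rest ⊤}

Merge at B4: IN[B4] = OUT[B3] = {a: ⊤, b: 0, c: 2, d: ⊤, e: -5, f: -3}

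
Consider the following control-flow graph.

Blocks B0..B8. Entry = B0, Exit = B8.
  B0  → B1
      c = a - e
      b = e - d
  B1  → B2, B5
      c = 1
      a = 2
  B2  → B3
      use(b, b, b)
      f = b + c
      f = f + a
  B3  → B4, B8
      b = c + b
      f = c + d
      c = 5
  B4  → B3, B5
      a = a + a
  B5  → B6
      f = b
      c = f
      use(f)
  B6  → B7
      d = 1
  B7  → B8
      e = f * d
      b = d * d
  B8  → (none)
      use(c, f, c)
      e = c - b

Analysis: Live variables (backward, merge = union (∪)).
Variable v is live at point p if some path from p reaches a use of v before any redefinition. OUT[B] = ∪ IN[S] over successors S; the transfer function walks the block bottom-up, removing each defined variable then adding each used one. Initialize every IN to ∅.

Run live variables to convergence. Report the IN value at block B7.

Answer: {c, d, f}

Trace:
Converged values:
  B0:   IN={a, d, e}   OUT={b, d}
  B1:   IN={b, d}   OUT={a, b, c, d}
  B2:   IN={a, b, c, d}   OUT={a, b, c, d}
  B3:   IN={a, b, c, d}   OUT={a, b, c, d, f}
  B4:   IN={a, b, c, d}   OUT={a, b, c, d}
  B5:   IN={b}   OUT={c, f}
  B6:   IN={c, f}   OUT={c, d, f}
  B7:   IN={c, d, f}   OUT={b, c, f}
  B8:   IN={b, c, f}   OUT={}

Merge at B7: OUT[B7] = IN[B8] = {b, c, f}
Applying B7's transfer function to that OUT value gives IN[B7] (row B7 above).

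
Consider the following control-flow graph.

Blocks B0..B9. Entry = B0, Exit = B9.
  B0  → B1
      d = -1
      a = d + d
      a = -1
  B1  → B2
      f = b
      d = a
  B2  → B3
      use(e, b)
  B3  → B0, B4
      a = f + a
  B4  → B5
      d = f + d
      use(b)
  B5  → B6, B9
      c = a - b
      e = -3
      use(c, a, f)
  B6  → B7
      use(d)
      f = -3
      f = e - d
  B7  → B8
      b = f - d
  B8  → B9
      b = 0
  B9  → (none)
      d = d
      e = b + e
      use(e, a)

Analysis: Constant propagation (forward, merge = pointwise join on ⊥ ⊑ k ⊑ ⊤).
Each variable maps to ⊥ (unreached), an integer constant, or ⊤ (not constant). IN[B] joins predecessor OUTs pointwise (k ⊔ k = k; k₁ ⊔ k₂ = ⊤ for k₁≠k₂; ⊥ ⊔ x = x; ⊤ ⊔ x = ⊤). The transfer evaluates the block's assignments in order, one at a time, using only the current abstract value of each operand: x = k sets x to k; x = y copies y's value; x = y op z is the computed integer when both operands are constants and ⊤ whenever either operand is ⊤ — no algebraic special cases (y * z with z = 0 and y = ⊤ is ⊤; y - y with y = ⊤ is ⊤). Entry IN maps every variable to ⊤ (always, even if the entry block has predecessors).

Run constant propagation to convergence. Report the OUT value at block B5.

Answer: {a: ⊤, b: ⊤, c: ⊤, d: ⊤, e: -3, f: ⊤}

Trace:
Per-block solution:
  B0:   IN=(all ⊤)   OUT={a:-1, d:-1; rest ⊤}
  B1:   IN={a:-1, d:-1; rest ⊤}   OUT={a:-1, d:-1; rest ⊤}
  B2:   IN={a:-1, d:-1; rest ⊤}   OUT={a:-1, d:-1; rest ⊤}
  B3:   IN={a:-1, d:-1; rest ⊤}   OUT={d:-1; rest ⊤}
  B4:   IN={d:-1; rest ⊤}   OUT=(all ⊤)
  B5:   IN=(all ⊤)   OUT={e:-3; rest ⊤}
  B6:   IN={e:-3; rest ⊤}   OUT={e:-3; rest ⊤}
  B7:   IN={e:-3; rest ⊤}   OUT={e:-3; rest ⊤}
  B8:   IN={e:-3; rest ⊤}   OUT={b:0, e:-3; rest ⊤}
  B9:   IN={e:-3; rest ⊤}   OUT=(all ⊤)

Merge at B5: IN[B5] = OUT[B4] = {a: ⊤, b: ⊤, c: ⊤, d: ⊤, e: ⊤, f: ⊤}
Applying B5's transfer function to that IN value gives OUT[B5] (row B5 above).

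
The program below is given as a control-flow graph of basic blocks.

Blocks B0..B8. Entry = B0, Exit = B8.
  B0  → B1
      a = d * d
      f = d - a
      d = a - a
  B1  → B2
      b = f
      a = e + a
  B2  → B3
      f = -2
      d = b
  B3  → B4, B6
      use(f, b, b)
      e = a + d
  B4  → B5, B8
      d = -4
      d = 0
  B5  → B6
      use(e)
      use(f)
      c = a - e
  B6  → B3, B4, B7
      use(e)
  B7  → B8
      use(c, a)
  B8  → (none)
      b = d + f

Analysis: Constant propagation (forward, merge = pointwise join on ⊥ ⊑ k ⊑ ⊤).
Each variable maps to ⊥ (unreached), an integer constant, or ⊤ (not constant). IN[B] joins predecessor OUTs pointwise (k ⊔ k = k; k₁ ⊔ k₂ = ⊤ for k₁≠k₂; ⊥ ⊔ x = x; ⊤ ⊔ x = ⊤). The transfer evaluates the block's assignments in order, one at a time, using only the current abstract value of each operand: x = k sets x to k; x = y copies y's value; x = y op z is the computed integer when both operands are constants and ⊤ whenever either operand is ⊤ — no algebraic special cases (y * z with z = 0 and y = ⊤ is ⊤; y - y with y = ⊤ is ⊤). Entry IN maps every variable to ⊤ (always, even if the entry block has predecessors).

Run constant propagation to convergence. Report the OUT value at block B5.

Fixpoint table:
  B0:  IN=(all ⊤)  OUT=(all ⊤)
  B1:  IN=(all ⊤)  OUT=(all ⊤)
  B2:  IN=(all ⊤)  OUT={f:-2; rest ⊤}
  B3:  IN={f:-2; rest ⊤}  OUT={f:-2; rest ⊤}
  B4:  IN={f:-2; rest ⊤}  OUT={d:0, f:-2; rest ⊤}
  B5:  IN={d:0, f:-2; rest ⊤}  OUT={d:0, f:-2; rest ⊤}
  B6:  IN={f:-2; rest ⊤}  OUT={f:-2; rest ⊤}
  B7:  IN={f:-2; rest ⊤}  OUT={f:-2; rest ⊤}
  B8:  IN={f:-2; rest ⊤}  OUT={f:-2; rest ⊤}

Merge at B5: IN[B5] = OUT[B4] = {a: ⊤, b: ⊤, c: ⊤, d: 0, e: ⊤, f: -2}
Applying B5's transfer function to that IN value gives OUT[B5] (row B5 above).

Answer: {a: ⊤, b: ⊤, c: ⊤, d: 0, e: ⊤, f: -2}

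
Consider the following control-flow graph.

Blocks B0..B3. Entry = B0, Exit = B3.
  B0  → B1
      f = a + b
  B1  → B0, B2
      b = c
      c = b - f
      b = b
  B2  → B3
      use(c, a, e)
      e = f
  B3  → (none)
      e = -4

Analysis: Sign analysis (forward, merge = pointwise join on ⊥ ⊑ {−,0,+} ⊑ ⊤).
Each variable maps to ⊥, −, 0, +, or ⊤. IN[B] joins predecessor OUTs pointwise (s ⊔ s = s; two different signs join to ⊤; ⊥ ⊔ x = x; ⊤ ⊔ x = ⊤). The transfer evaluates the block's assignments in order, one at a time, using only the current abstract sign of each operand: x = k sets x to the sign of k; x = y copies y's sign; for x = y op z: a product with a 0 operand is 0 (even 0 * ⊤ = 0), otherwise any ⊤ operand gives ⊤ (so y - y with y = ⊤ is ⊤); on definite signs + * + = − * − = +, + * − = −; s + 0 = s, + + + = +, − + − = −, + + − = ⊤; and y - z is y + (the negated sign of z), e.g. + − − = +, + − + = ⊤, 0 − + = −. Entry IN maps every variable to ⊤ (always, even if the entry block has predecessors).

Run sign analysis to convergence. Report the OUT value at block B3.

Answer: {a: ⊤, b: ⊤, c: ⊤, d: ⊤, e: -, f: ⊤}

Trace:
Fixpoint table:
  B0:   IN=(all ⊤)   OUT=(all ⊤)
  B1:   IN=(all ⊤)   OUT=(all ⊤)
  B2:   IN=(all ⊤)   OUT=(all ⊤)
  B3:   IN=(all ⊤)   OUT={e:-; rest ⊤}

Merge at B3: IN[B3] = OUT[B2] = {a: ⊤, b: ⊤, c: ⊤, d: ⊤, e: ⊤, f: ⊤}
Applying B3's transfer function to that IN value gives OUT[B3] (row B3 above).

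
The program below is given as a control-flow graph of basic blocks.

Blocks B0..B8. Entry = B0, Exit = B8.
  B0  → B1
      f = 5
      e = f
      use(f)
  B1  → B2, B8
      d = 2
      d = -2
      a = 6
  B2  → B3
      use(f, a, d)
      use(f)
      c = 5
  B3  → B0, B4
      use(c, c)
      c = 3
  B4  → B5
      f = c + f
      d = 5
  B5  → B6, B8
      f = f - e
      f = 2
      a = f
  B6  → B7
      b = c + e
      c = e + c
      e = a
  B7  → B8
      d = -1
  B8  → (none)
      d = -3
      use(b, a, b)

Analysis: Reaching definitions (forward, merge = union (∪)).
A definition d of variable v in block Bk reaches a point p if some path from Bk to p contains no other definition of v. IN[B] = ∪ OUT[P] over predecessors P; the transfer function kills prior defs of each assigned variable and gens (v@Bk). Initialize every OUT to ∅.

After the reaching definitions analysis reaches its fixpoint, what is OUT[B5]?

Fixpoint table:
  B0:  IN={a@B1, c@B3, d@B1, e@B0, f@B0}  OUT={a@B1, c@B3, d@B1, e@B0, f@B0}
  B1:  IN={a@B1, c@B3, d@B1, e@B0, f@B0}  OUT={a@B1, c@B3, d@B1, e@B0, f@B0}
  B2:  IN={a@B1, c@B3, d@B1, e@B0, f@B0}  OUT={a@B1, c@B2, d@B1, e@B0, f@B0}
  B3:  IN={a@B1, c@B2, d@B1, e@B0, f@B0}  OUT={a@B1, c@B3, d@B1, e@B0, f@B0}
  B4:  IN={a@B1, c@B3, d@B1, e@B0, f@B0}  OUT={a@B1, c@B3, d@B4, e@B0, f@B4}
  B5:  IN={a@B1, c@B3, d@B4, e@B0, f@B4}  OUT={a@B5, c@B3, d@B4, e@B0, f@B5}
  B6:  IN={a@B5, c@B3, d@B4, e@B0, f@B5}  OUT={a@B5, b@B6, c@B6, d@B4, e@B6, f@B5}
  B7:  IN={a@B5, b@B6, c@B6, d@B4, e@B6, f@B5}  OUT={a@B5, b@B6, c@B6, d@B7, e@B6, f@B5}
  B8:  IN={a@B1, a@B5, b@B6, c@B3, c@B6, d@B1, d@B4, d@B7, e@B0, e@B6, f@B0, f@B5}  OUT={a@B1, a@B5, b@B6, c@B3, c@B6, d@B8, e@B0, e@B6, f@B0, f@B5}

Merge at B5: IN[B5] = OUT[B4] = {a@B1, c@B3, d@B4, e@B0, f@B4}
Applying B5's transfer function to that IN value gives OUT[B5] (row B5 above).

Answer: {a@B5, c@B3, d@B4, e@B0, f@B5}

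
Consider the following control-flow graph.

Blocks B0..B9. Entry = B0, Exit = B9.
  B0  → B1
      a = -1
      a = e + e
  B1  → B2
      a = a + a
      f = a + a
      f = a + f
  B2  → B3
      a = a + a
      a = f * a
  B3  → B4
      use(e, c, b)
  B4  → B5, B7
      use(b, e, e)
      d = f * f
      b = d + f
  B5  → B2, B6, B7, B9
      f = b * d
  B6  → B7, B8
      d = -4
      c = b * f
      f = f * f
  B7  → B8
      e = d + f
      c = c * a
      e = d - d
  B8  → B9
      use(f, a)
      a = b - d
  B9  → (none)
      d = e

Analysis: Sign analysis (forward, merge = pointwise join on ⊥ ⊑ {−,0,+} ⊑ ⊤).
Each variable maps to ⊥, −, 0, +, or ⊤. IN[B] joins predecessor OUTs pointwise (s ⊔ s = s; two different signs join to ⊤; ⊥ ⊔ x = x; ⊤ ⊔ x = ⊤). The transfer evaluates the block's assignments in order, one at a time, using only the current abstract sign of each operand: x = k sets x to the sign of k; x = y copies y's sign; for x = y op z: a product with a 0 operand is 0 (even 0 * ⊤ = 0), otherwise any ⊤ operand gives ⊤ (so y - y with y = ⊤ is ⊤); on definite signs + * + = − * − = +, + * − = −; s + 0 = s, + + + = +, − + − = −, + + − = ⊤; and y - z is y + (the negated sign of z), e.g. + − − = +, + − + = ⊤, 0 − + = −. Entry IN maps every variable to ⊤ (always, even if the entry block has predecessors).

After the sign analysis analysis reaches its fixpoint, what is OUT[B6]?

Answer: {a: ⊤, b: ⊤, c: ⊤, d: -, e: ⊤, f: ⊤}

Working:
Per-block solution:
  B0:  IN=(all ⊤)  OUT=(all ⊤)
  B1:  IN=(all ⊤)  OUT=(all ⊤)
  B2:  IN=(all ⊤)  OUT=(all ⊤)
  B3:  IN=(all ⊤)  OUT=(all ⊤)
  B4:  IN=(all ⊤)  OUT=(all ⊤)
  B5:  IN=(all ⊤)  OUT=(all ⊤)
  B6:  IN=(all ⊤)  OUT={d:-; rest ⊤}
  B7:  IN=(all ⊤)  OUT=(all ⊤)
  B8:  IN=(all ⊤)  OUT=(all ⊤)
  B9:  IN=(all ⊤)  OUT=(all ⊤)

Merge at B6: IN[B6] = OUT[B5] = {a: ⊤, b: ⊤, c: ⊤, d: ⊤, e: ⊤, f: ⊤}
Applying B6's transfer function to that IN value gives OUT[B6] (row B6 above).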